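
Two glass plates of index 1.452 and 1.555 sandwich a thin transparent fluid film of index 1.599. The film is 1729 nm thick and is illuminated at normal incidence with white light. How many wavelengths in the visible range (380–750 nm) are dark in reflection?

Top surface (1.452 → 1.599): reflection off a higher-index medium gives a half-wave phase shift.
Bottom surface (1.599 → 1.555): reflection off a lower-index medium gives no phase shift.
Exactly one π shift → a net half-wave offset.
For weak reflection here: 2 n t = m λ.
λ = 2 n t / m = 5529 / m nm.
m=7: 790 nm (IR); m=8: 691 nm (visible); m=9: 614 nm (visible); m=10: 553 nm (visible); m=11: 503 nm (visible); m=12: 461 nm (visible); m=13: 425 nm (visible); m=14: 395 nm (visible); m=15: 369 nm (UV).

7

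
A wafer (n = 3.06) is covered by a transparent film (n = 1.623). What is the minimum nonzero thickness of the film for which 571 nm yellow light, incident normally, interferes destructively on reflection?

At the upper boundary (n = 1.0 to n = 1.623) the reflected ray undergoes a half-wave phase shift.
Bottom surface (1.623 → 3.06): reflection off a higher-index medium gives a half-wave phase shift.
Zero or two π shifts → no net half-wave offset.
So the condition for destructive reflection is 2 n t = (m + ½) λ.
Minimum at m = 0: t = λ / (4 n) = 571 / (4 × 1.623) = 88.0 nm.

88.0 nm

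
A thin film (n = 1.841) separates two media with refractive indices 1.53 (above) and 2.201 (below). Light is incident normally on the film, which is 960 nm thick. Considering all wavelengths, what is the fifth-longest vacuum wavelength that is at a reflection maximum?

At the upper boundary (n = 1.53 to n = 1.841) the reflected ray undergoes a half-wave phase shift.
Bottom surface (1.841 → 2.201): reflection off a higher-index medium gives a half-wave phase shift.
Net: no relative phase inversion (both shifts match).
With no net inversion, constructive interference in reflection requires 2 n t = m λ.
λ = 2 n t / m. The fifth-longest wavelength is m = 5: λ = 2 × 1.841 × 960 / 5.00 = 707 nm.

707 nm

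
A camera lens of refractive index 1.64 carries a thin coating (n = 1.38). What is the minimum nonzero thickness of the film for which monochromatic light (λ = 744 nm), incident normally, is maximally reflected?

270 nm

Top surface (1.0 → 1.38): reflection off a higher-index medium gives a half-wave phase shift.
Ray reflecting at the bottom interface goes from n = 1.38 toward n = 1.64: a half-wave phase shift.
Net: no relative phase inversion (both shifts match).
For strong reflection here: 2 n t = m λ.
Minimum nonzero at m = 1: t = λ / (2 n) = 744 / (2 × 1.38) = 270 nm.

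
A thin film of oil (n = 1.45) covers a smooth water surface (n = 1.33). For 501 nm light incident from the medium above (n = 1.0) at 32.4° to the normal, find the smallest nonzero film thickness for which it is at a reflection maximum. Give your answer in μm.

Top surface (1.0 → 1.45): reflection off a higher-index medium gives a half-wave phase shift.
Ray reflecting at the bottom interface goes from n = 1.45 toward n = 1.33: no phase shift.
The two reflections differ by half a wavelength.
With one net inversion, constructive interference in reflection requires 2 n t cos θ_r = (m + ½) λ.
Snell's law: 1.0 sin 32.4° = 1.45 sin θ_r → sin θ_r = 0.370, cos θ_r = 0.929.
Minimum at m = 0: t = λ / (4 n cos θ_r) = 501 / (4 × 1.45 × 0.929) = 93.0 nm.

0.0930 μm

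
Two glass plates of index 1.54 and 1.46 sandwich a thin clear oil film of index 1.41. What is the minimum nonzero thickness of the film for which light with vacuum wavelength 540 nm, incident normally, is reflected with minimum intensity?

191 nm

At the upper boundary (n = 1.54 to n = 1.41) the reflected ray undergoes no phase shift.
Bottom surface (1.41 → 1.46): reflection off a higher-index medium gives a half-wave phase shift.
Exactly one π shift → a net half-wave offset.
With one net inversion, destructive interference in reflection requires 2 n t = m λ.
Minimum nonzero at m = 1: t = λ / (2 n) = 540 / (2 × 1.41) = 191 nm.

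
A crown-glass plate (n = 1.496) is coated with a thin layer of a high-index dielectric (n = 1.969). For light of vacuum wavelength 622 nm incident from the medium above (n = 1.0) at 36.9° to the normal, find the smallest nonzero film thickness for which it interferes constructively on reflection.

82.9 nm

Top surface (1.0 → 1.969): reflection off a higher-index medium gives a half-wave phase shift.
Bottom surface (1.969 → 1.496): reflection off a lower-index medium gives no phase shift.
Net: one phase inversion between the two reflected rays.
With one net inversion, constructive interference in reflection requires 2 n t cos θ_r = (m + ½) λ.
Snell's law: 1.0 sin 36.9° = 1.969 sin θ_r → sin θ_r = 0.305, cos θ_r = 0.952.
Minimum at m = 0: t = λ / (4 n cos θ_r) = 622 / (4 × 1.969 × 0.952) = 82.9 nm.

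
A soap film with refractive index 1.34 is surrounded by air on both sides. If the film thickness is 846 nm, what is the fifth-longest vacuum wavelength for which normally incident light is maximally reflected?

504 nm

Top surface (1.0 → 1.34): reflection off a higher-index medium gives a half-wave phase shift.
Ray reflecting at the bottom interface goes from n = 1.34 toward n = 1.0: no phase shift.
Net: one phase inversion between the two reflected rays.
So the condition for constructive reflection is 2 n t = (m + ½) λ.
λ = 2 n t / (m + ½). The fifth-longest wavelength is m = 4: λ = 2 × 1.34 × 846 / 4.50 = 504 nm.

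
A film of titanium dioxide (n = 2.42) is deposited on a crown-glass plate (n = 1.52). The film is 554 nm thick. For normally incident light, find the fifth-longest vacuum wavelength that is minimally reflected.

536 nm

Ray reflecting at the top interface goes from n = 1.0 toward n = 2.42: a half-wave phase shift.
At the lower boundary (n = 2.42 to n = 1.52) the reflected ray undergoes no phase shift.
Net: one phase inversion between the two reflected rays.
With one net inversion, destructive interference in reflection requires 2 n t = m λ.
λ = 2 n t / m. The fifth-longest wavelength is m = 5: λ = 2 × 2.42 × 554 / 5.00 = 536 nm.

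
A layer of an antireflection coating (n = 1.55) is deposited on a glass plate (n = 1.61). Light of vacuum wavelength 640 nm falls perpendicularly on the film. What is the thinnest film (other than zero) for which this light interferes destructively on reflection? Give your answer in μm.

0.103 μm

Top surface (1.0 → 1.55): reflection off a higher-index medium gives a half-wave phase shift.
Bottom surface (1.55 → 1.61): reflection off a higher-index medium gives a half-wave phase shift.
The two reflections carry the same phase change, so no net offset.
For minimum reflection here: 2 n t = (m + ½) λ.
Minimum at m = 0: t = λ / (4 n) = 640 / (4 × 1.55) = 103 nm.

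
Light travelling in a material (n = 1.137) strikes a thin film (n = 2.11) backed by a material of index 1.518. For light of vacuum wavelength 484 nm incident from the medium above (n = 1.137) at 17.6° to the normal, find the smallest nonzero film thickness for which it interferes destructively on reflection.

Top surface (1.137 → 2.11): reflection off a higher-index medium gives a half-wave phase shift.
At the lower boundary (n = 2.11 to n = 1.518) the reflected ray undergoes no phase shift.
The two reflections differ by half a wavelength.
So the condition for destructive reflection is 2 n t cos θ_r = m λ.
Snell's law: 1.137 sin 17.6° = 2.11 sin θ_r → sin θ_r = 0.163, cos θ_r = 0.987.
Minimum nonzero at m = 1: t = λ / (2 n cos θ_r) = 484 / (2 × 2.11 × 0.987) = 116 nm.

116 nm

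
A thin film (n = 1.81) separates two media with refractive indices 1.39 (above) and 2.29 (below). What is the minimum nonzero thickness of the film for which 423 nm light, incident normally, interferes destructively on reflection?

58.4 nm

Top surface (1.39 → 1.81): reflection off a higher-index medium gives a half-wave phase shift.
Bottom surface (1.81 → 2.29): reflection off a higher-index medium gives a half-wave phase shift.
Zero or two π shifts → no net half-wave offset.
With no net inversion, destructive interference in reflection requires 2 n t = (m + ½) λ.
Minimum at m = 0: t = λ / (4 n) = 423 / (4 × 1.81) = 58.4 nm.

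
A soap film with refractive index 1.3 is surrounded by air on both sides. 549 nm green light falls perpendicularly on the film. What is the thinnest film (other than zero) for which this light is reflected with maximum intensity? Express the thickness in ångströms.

1056 Å

At the upper boundary (n = 1.0 to n = 1.3) the reflected ray undergoes a half-wave phase shift.
Ray reflecting at the bottom interface goes from n = 1.3 toward n = 1.0: no phase shift.
Net: one phase inversion between the two reflected rays.
For maximum reflection here: 2 n t = (m + ½) λ.
Minimum at m = 0: t = λ / (4 n) = 549 / (4 × 1.3) = 106 nm.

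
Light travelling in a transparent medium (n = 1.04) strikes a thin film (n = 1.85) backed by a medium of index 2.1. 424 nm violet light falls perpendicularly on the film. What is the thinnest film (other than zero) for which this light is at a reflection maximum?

115 nm

Top surface (1.04 → 1.85): reflection off a higher-index medium gives a half-wave phase shift.
Ray reflecting at the bottom interface goes from n = 1.85 toward n = 2.1: a half-wave phase shift.
The two reflections carry the same phase change, so no net offset.
For maximum reflection here: 2 n t = m λ.
Minimum nonzero at m = 1: t = λ / (2 n) = 424 / (2 × 1.85) = 115 nm.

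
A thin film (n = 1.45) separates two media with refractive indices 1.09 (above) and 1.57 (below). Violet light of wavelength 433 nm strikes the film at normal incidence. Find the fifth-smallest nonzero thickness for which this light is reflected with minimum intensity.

672 nm

Ray reflecting at the top interface goes from n = 1.09 toward n = 1.45: a half-wave phase shift.
Bottom surface (1.45 → 1.57): reflection off a higher-index medium gives a half-wave phase shift.
Net: no relative phase inversion (both shifts match).
With no net inversion, destructive interference in reflection requires 2 n t = (m + ½) λ.
The fifth-smallest nonzero thickness corresponds to m = 4: t = (m + ½) λ / (2 n) = 4.50 × 433 / (2 × 1.45) = 672 nm.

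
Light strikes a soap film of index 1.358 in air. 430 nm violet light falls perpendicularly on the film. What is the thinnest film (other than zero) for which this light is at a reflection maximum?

79.2 nm

At the upper boundary (n = 1.0 to n = 1.358) the reflected ray undergoes a half-wave phase shift.
Ray reflecting at the bottom interface goes from n = 1.358 toward n = 1.0: no phase shift.
Net: one phase inversion between the two reflected rays.
So the condition for constructive reflection is 2 n t = (m + ½) λ.
Minimum at m = 0: t = λ / (4 n) = 430 / (4 × 1.358) = 79.2 nm.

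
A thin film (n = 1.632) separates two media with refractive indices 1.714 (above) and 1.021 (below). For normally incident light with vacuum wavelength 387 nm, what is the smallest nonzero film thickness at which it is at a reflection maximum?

Top surface (1.714 → 1.632): reflection off a lower-index medium gives no phase shift.
At the lower boundary (n = 1.632 to n = 1.021) the reflected ray undergoes no phase shift.
Net: no relative phase inversion (both shifts match).
So the condition for constructive reflection is 2 n t = m λ.
The smallest nonzero thickness corresponds to m = 1: t = m λ / (2 n) = 1.00 × 387 / (2 × 1.632) = 119 nm.

119 nm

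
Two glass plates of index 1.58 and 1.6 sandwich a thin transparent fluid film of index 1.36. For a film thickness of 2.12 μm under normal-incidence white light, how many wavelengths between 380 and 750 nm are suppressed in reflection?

Top surface (1.58 → 1.36): reflection off a lower-index medium gives no phase shift.
Bottom surface (1.36 → 1.6): reflection off a higher-index medium gives a half-wave phase shift.
Net: one phase inversion between the two reflected rays.
With one net inversion, destructive interference in reflection requires 2 n t = m λ.
λ = 2 n t / m = 5766 / m nm.
m=7: 824 nm (IR); m=8: 721 nm (visible); m=9: 641 nm (visible); m=10: 577 nm (visible); m=11: 524 nm (visible); m=12: 481 nm (visible); m=13: 444 nm (visible); m=14: 412 nm (visible); m=15: 384 nm (visible); m=16: 360 nm (UV).

8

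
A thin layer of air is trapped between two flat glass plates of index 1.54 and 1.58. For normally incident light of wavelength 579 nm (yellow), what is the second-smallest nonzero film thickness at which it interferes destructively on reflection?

At the upper boundary (n = 1.54 to n = 1.0) the reflected ray undergoes no phase shift.
Ray reflecting at the bottom interface goes from n = 1.0 toward n = 1.58: a half-wave phase shift.
Net: one phase inversion between the two reflected rays.
With one net inversion, destructive interference in reflection requires 2 n t = m λ.
The second-smallest nonzero thickness corresponds to m = 2: t = m λ / (2 n) = 2.00 × 579 / (2 × 1.0) = 579 nm.

579 nm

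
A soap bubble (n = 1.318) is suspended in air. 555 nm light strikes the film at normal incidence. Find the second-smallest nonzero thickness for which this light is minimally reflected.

At the upper boundary (n = 1.0 to n = 1.318) the reflected ray undergoes a half-wave phase shift.
At the lower boundary (n = 1.318 to n = 1.0) the reflected ray undergoes no phase shift.
The two reflections differ by half a wavelength.
For dark reflection here: 2 n t = m λ.
The second-smallest nonzero thickness corresponds to m = 2: t = m λ / (2 n) = 2.00 × 555 / (2 × 1.318) = 421 nm.

421 nm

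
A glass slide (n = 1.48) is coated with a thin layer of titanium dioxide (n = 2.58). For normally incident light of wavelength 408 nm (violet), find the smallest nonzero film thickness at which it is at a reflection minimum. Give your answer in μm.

At the upper boundary (n = 1.0 to n = 2.58) the reflected ray undergoes a half-wave phase shift.
Bottom surface (2.58 → 1.48): reflection off a lower-index medium gives no phase shift.
Net: one phase inversion between the two reflected rays.
With one net inversion, destructive interference in reflection requires 2 n t = m λ.
Minimum nonzero at m = 1: t = λ / (2 n) = 408 / (2 × 2.58) = 79.1 nm.

0.0791 μm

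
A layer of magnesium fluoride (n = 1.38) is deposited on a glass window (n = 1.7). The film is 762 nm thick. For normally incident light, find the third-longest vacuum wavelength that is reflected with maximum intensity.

701 nm

At the upper boundary (n = 1.0 to n = 1.38) the reflected ray undergoes a half-wave phase shift.
At the lower boundary (n = 1.38 to n = 1.7) the reflected ray undergoes a half-wave phase shift.
Net: no relative phase inversion (both shifts match).
For strong reflection here: 2 n t = m λ.
λ = 2 n t / m. The third-longest wavelength is m = 3: λ = 2 × 1.38 × 762 / 3.00 = 701 nm.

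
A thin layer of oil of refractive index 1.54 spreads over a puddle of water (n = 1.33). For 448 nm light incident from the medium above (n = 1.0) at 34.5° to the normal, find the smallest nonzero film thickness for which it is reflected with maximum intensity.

78.2 nm

Ray reflecting at the top interface goes from n = 1.0 toward n = 1.54: a half-wave phase shift.
Bottom surface (1.54 → 1.33): reflection off a lower-index medium gives no phase shift.
Net: one phase inversion between the two reflected rays.
So the condition for constructive reflection is 2 n t cos θ_r = (m + ½) λ.
Snell's law: 1.0 sin 34.5° = 1.54 sin θ_r → sin θ_r = 0.368, cos θ_r = 0.930.
Minimum at m = 0: t = λ / (4 n cos θ_r) = 448 / (4 × 1.54 × 0.930) = 78.2 nm.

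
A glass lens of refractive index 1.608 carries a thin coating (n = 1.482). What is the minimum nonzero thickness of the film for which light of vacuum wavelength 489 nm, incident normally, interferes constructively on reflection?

Ray reflecting at the top interface goes from n = 1.0 toward n = 1.482: a half-wave phase shift.
Ray reflecting at the bottom interface goes from n = 1.482 toward n = 1.608: a half-wave phase shift.
Net: no relative phase inversion (both shifts match).
So the condition for constructive reflection is 2 n t = m λ.
Minimum nonzero at m = 1: t = λ / (2 n) = 489 / (2 × 1.482) = 165 nm.

165 nm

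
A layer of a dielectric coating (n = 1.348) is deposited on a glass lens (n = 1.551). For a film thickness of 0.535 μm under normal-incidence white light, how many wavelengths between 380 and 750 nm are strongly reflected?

Ray reflecting at the top interface goes from n = 1.0 toward n = 1.348: a half-wave phase shift.
Bottom surface (1.348 → 1.551): reflection off a higher-index medium gives a half-wave phase shift.
Net: no relative phase inversion (both shifts match).
With no net inversion, constructive interference in reflection requires 2 n t = m λ.
λ = 2 n t / m = 1442 / m nm.
m=1: 1442 nm (IR); m=2: 721 nm (visible); m=3: 481 nm (visible); m=4: 361 nm (UV).

2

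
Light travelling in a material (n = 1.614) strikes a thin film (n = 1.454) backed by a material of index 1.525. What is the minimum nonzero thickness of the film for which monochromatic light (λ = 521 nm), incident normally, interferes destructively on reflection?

179 nm

Ray reflecting at the top interface goes from n = 1.614 toward n = 1.454: no phase shift.
Ray reflecting at the bottom interface goes from n = 1.454 toward n = 1.525: a half-wave phase shift.
Exactly one π shift → a net half-wave offset.
With one net inversion, destructive interference in reflection requires 2 n t = m λ.
Minimum nonzero at m = 1: t = λ / (2 n) = 521 / (2 × 1.454) = 179 nm.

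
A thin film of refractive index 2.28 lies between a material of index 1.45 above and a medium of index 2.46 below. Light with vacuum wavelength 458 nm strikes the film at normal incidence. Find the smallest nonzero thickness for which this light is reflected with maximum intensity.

At the upper boundary (n = 1.45 to n = 2.28) the reflected ray undergoes a half-wave phase shift.
At the lower boundary (n = 2.28 to n = 2.46) the reflected ray undergoes a half-wave phase shift.
The two reflections carry the same phase change, so no net offset.
For bright reflection here: 2 n t = m λ.
The smallest nonzero thickness corresponds to m = 1: t = m λ / (2 n) = 1.00 × 458 / (2 × 2.28) = 100 nm.

100 nm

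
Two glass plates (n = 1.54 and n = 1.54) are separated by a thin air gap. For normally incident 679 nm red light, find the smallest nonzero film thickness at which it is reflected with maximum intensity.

Top surface (1.54 → 1.0): reflection off a lower-index medium gives no phase shift.
Ray reflecting at the bottom interface goes from n = 1.0 toward n = 1.54: a half-wave phase shift.
Exactly one π shift → a net half-wave offset.
For maximum reflection here: 2 n t = (m + ½) λ.
Minimum at m = 0: t = λ / (4 n) = 679 / (4 × 1.0) = 170 nm.

170 nm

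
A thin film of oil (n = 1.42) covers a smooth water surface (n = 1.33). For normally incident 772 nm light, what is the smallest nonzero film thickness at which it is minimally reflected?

Top surface (1.0 → 1.42): reflection off a higher-index medium gives a half-wave phase shift.
Ray reflecting at the bottom interface goes from n = 1.42 toward n = 1.33: no phase shift.
Exactly one π shift → a net half-wave offset.
So the condition for destructive reflection is 2 n t = m λ.
The smallest nonzero thickness corresponds to m = 1: t = m λ / (2 n) = 1.00 × 772 / (2 × 1.42) = 272 nm.

272 nm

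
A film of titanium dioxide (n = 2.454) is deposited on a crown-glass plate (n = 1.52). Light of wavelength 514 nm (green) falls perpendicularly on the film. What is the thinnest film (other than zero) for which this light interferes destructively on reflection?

105 nm

Ray reflecting at the top interface goes from n = 1.0 toward n = 2.454: a half-wave phase shift.
At the lower boundary (n = 2.454 to n = 1.52) the reflected ray undergoes no phase shift.
Net: one phase inversion between the two reflected rays.
With one net inversion, destructive interference in reflection requires 2 n t = m λ.
Minimum nonzero at m = 1: t = λ / (2 n) = 514 / (2 × 2.454) = 105 nm.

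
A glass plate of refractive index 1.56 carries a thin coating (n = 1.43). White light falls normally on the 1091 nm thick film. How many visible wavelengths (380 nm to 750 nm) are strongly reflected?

4

At the upper boundary (n = 1.0 to n = 1.43) the reflected ray undergoes a half-wave phase shift.
Bottom surface (1.43 → 1.56): reflection off a higher-index medium gives a half-wave phase shift.
Net: no relative phase inversion (both shifts match).
So the condition for constructive reflection is 2 n t = m λ.
λ = 2 n t / m = 3120 / m nm.
m=4: 780 nm (IR); m=5: 624 nm (visible); m=6: 520 nm (visible); m=7: 446 nm (visible); m=8: 390 nm (visible); m=9: 347 nm (UV).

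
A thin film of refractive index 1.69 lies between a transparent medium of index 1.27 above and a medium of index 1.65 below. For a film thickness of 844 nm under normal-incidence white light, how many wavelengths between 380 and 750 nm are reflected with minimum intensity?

4

Top surface (1.27 → 1.69): reflection off a higher-index medium gives a half-wave phase shift.
At the lower boundary (n = 1.69 to n = 1.65) the reflected ray undergoes no phase shift.
The two reflections differ by half a wavelength.
For weak reflection here: 2 n t = m λ.
λ = 2 n t / m = 2853 / m nm.
m=3: 951 nm (IR); m=4: 713 nm (visible); m=5: 571 nm (visible); m=6: 475 nm (visible); m=7: 408 nm (visible); m=8: 357 nm (UV).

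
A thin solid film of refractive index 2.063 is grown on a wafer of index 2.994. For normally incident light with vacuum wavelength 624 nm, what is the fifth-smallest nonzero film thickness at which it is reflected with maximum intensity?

Ray reflecting at the top interface goes from n = 1.0 toward n = 2.063: a half-wave phase shift.
Bottom surface (2.063 → 2.994): reflection off a higher-index medium gives a half-wave phase shift.
The two reflections carry the same phase change, so no net offset.
So the condition for constructive reflection is 2 n t = m λ.
The fifth-smallest nonzero thickness corresponds to m = 5: t = m λ / (2 n) = 5.00 × 624 / (2 × 2.063) = 756 nm.

756 nm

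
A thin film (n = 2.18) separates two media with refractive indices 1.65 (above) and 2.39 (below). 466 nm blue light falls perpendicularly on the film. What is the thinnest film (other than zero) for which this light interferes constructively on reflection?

Top surface (1.65 → 2.18): reflection off a higher-index medium gives a half-wave phase shift.
At the lower boundary (n = 2.18 to n = 2.39) the reflected ray undergoes a half-wave phase shift.
Net: no relative phase inversion (both shifts match).
With no net inversion, constructive interference in reflection requires 2 n t = m λ.
Minimum nonzero at m = 1: t = λ / (2 n) = 466 / (2 × 2.18) = 107 nm.

107 nm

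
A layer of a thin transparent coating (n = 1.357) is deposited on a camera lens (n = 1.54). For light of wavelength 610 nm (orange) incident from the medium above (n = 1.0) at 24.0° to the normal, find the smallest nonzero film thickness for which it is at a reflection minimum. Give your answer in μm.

0.118 μm

Top surface (1.0 → 1.357): reflection off a higher-index medium gives a half-wave phase shift.
Bottom surface (1.357 → 1.54): reflection off a higher-index medium gives a half-wave phase shift.
Zero or two π shifts → no net half-wave offset.
For weak reflection here: 2 n t cos θ_r = (m + ½) λ.
Snell's law: 1.0 sin 24.0° = 1.357 sin θ_r → sin θ_r = 0.300, cos θ_r = 0.954.
Minimum at m = 0: t = λ / (4 n cos θ_r) = 610 / (4 × 1.357 × 0.954) = 118 nm.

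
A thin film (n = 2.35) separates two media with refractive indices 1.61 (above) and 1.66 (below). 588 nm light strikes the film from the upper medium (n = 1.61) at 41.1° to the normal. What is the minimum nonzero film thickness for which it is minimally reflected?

Ray reflecting at the top interface goes from n = 1.61 toward n = 2.35: a half-wave phase shift.
Ray reflecting at the bottom interface goes from n = 2.35 toward n = 1.66: no phase shift.
Exactly one π shift → a net half-wave offset.
So the condition for destructive reflection is 2 n t cos θ_r = m λ.
Snell's law: 1.61 sin 41.1° = 2.35 sin θ_r → sin θ_r = 0.450, cos θ_r = 0.893.
Minimum nonzero at m = 1: t = λ / (2 n cos θ_r) = 588 / (2 × 2.35 × 0.893) = 140 nm.

140 nm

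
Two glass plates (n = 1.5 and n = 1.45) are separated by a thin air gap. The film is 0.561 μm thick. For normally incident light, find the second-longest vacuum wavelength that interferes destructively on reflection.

At the upper boundary (n = 1.5 to n = 1.0) the reflected ray undergoes no phase shift.
Bottom surface (1.0 → 1.45): reflection off a higher-index medium gives a half-wave phase shift.
Exactly one π shift → a net half-wave offset.
So the condition for destructive reflection is 2 n t = m λ.
λ = 2 n t / m. The second-longest wavelength is m = 2: λ = 2 × 1.0 × 561 / 2.00 = 561 nm.

561 nm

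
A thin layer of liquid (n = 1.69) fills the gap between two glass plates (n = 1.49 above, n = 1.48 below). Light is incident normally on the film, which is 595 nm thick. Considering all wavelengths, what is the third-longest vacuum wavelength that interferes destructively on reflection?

At the upper boundary (n = 1.49 to n = 1.69) the reflected ray undergoes a half-wave phase shift.
Bottom surface (1.69 → 1.48): reflection off a lower-index medium gives no phase shift.
Exactly one π shift → a net half-wave offset.
So the condition for destructive reflection is 2 n t = m λ.
λ = 2 n t / m. The third-longest wavelength is m = 3: λ = 2 × 1.69 × 595 / 3.00 = 670 nm.

670 nm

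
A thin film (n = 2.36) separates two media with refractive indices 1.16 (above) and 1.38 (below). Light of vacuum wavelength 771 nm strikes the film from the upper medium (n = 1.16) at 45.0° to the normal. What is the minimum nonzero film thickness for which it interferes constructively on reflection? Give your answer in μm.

Top surface (1.16 → 2.36): reflection off a higher-index medium gives a half-wave phase shift.
Ray reflecting at the bottom interface goes from n = 2.36 toward n = 1.38: no phase shift.
Exactly one π shift → a net half-wave offset.
With one net inversion, constructive interference in reflection requires 2 n t cos θ_r = (m + ½) λ.
Snell's law: 1.16 sin 45.0° = 2.36 sin θ_r → sin θ_r = 0.348, cos θ_r = 0.938.
Minimum at m = 0: t = λ / (4 n cos θ_r) = 771 / (4 × 2.36 × 0.938) = 87.1 nm.

0.0871 μm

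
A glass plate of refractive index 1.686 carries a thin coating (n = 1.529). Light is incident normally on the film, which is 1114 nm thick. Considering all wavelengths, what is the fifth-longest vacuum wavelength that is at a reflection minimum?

Top surface (1.0 → 1.529): reflection off a higher-index medium gives a half-wave phase shift.
At the lower boundary (n = 1.529 to n = 1.686) the reflected ray undergoes a half-wave phase shift.
Zero or two π shifts → no net half-wave offset.
With no net inversion, destructive interference in reflection requires 2 n t = (m + ½) λ.
λ = 2 n t / (m + ½). The fifth-longest wavelength is m = 4: λ = 2 × 1.529 × 1114 / 4.50 = 757 nm.

757 nm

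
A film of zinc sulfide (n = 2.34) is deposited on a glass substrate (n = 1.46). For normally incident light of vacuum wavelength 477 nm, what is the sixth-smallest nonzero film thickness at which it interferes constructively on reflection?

561 nm

Ray reflecting at the top interface goes from n = 1.0 toward n = 2.34: a half-wave phase shift.
Bottom surface (2.34 → 1.46): reflection off a lower-index medium gives no phase shift.
Net: one phase inversion between the two reflected rays.
So the condition for constructive reflection is 2 n t = (m + ½) λ.
The sixth-smallest nonzero thickness corresponds to m = 5: t = (m + ½) λ / (2 n) = 5.50 × 477 / (2 × 2.34) = 561 nm.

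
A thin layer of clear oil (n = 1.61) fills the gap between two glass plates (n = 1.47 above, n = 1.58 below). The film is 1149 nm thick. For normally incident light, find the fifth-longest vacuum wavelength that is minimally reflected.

Ray reflecting at the top interface goes from n = 1.47 toward n = 1.61: a half-wave phase shift.
Bottom surface (1.61 → 1.58): reflection off a lower-index medium gives no phase shift.
The two reflections differ by half a wavelength.
For minimum reflection here: 2 n t = m λ.
λ = 2 n t / m. The fifth-longest wavelength is m = 5: λ = 2 × 1.61 × 1149 / 5.00 = 740 nm.

740 nm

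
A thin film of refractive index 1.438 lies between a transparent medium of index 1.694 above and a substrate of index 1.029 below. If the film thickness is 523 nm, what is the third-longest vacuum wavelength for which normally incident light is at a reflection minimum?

602 nm

Ray reflecting at the top interface goes from n = 1.694 toward n = 1.438: no phase shift.
At the lower boundary (n = 1.438 to n = 1.029) the reflected ray undergoes no phase shift.
Net: no relative phase inversion (both shifts match).
For minimum reflection here: 2 n t = (m + ½) λ.
λ = 2 n t / (m + ½). The third-longest wavelength is m = 2: λ = 2 × 1.438 × 523 / 2.50 = 602 nm.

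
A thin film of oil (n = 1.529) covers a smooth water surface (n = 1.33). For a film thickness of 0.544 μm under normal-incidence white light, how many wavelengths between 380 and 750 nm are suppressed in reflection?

At the upper boundary (n = 1.0 to n = 1.529) the reflected ray undergoes a half-wave phase shift.
At the lower boundary (n = 1.529 to n = 1.33) the reflected ray undergoes no phase shift.
Exactly one π shift → a net half-wave offset.
With one net inversion, destructive interference in reflection requires 2 n t = m λ.
λ = 2 n t / m = 1664 / m nm.
m=2: 832 nm (IR); m=3: 555 nm (visible); m=4: 416 nm (visible); m=5: 333 nm (UV).

2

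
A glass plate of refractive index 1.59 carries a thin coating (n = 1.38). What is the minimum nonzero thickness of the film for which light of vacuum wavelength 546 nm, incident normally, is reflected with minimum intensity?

98.9 nm

Ray reflecting at the top interface goes from n = 1.0 toward n = 1.38: a half-wave phase shift.
At the lower boundary (n = 1.38 to n = 1.59) the reflected ray undergoes a half-wave phase shift.
Net: no relative phase inversion (both shifts match).
So the condition for destructive reflection is 2 n t = (m + ½) λ.
Minimum at m = 0: t = λ / (4 n) = 546 / (4 × 1.38) = 98.9 nm.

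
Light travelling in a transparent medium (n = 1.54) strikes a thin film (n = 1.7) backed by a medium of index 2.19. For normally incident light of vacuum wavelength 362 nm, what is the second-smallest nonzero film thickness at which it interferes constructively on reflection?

Ray reflecting at the top interface goes from n = 1.54 toward n = 1.7: a half-wave phase shift.
At the lower boundary (n = 1.7 to n = 2.19) the reflected ray undergoes a half-wave phase shift.
Zero or two π shifts → no net half-wave offset.
With no net inversion, constructive interference in reflection requires 2 n t = m λ.
The second-smallest nonzero thickness corresponds to m = 2: t = m λ / (2 n) = 2.00 × 362 / (2 × 1.7) = 213 nm.

213 nm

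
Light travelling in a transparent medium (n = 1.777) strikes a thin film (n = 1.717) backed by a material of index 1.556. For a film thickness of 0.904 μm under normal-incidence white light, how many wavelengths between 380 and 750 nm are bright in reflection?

Ray reflecting at the top interface goes from n = 1.777 toward n = 1.717: no phase shift.
Ray reflecting at the bottom interface goes from n = 1.717 toward n = 1.556: no phase shift.
The two reflections carry the same phase change, so no net offset.
So the condition for constructive reflection is 2 n t = m λ.
λ = 2 n t / m = 3104 / m nm.
m=4: 776 nm (IR); m=5: 621 nm (visible); m=6: 517 nm (visible); m=7: 443 nm (visible); m=8: 388 nm (visible); m=9: 345 nm (UV).

4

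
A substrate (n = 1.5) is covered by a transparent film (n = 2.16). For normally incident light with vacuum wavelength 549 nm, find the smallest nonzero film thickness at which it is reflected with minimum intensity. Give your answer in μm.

0.127 μm

Ray reflecting at the top interface goes from n = 1.0 toward n = 2.16: a half-wave phase shift.
At the lower boundary (n = 2.16 to n = 1.5) the reflected ray undergoes no phase shift.
Exactly one π shift → a net half-wave offset.
With one net inversion, destructive interference in reflection requires 2 n t = m λ.
Minimum nonzero at m = 1: t = λ / (2 n) = 549 / (2 × 2.16) = 127 nm.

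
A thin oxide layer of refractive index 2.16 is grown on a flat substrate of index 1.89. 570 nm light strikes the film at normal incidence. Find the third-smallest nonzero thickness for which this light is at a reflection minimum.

Ray reflecting at the top interface goes from n = 1.0 toward n = 2.16: a half-wave phase shift.
Bottom surface (2.16 → 1.89): reflection off a lower-index medium gives no phase shift.
The two reflections differ by half a wavelength.
For minimum reflection here: 2 n t = m λ.
The third-smallest nonzero thickness corresponds to m = 3: t = m λ / (2 n) = 3.00 × 570 / (2 × 2.16) = 396 nm.

396 nm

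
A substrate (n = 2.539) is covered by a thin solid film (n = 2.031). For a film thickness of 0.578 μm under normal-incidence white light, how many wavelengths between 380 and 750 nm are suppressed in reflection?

Ray reflecting at the top interface goes from n = 1.0 toward n = 2.031: a half-wave phase shift.
Ray reflecting at the bottom interface goes from n = 2.031 toward n = 2.539: a half-wave phase shift.
The two reflections carry the same phase change, so no net offset.
With no net inversion, destructive interference in reflection requires 2 n t = (m + ½) λ.
λ = 2 n t / (m + ½) = 2348 / (m + ½) nm.
m=2: 939 nm (IR); m=3: 671 nm (visible); m=4: 522 nm (visible); m=5: 427 nm (visible); m=6: 361 nm (UV).

3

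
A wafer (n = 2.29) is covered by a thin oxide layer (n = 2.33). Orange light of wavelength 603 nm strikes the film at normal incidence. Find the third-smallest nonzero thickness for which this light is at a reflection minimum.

388 nm

Ray reflecting at the top interface goes from n = 1.0 toward n = 2.33: a half-wave phase shift.
At the lower boundary (n = 2.33 to n = 2.29) the reflected ray undergoes no phase shift.
Net: one phase inversion between the two reflected rays.
For dark reflection here: 2 n t = m λ.
The third-smallest nonzero thickness corresponds to m = 3: t = m λ / (2 n) = 3.00 × 603 / (2 × 2.33) = 388 nm.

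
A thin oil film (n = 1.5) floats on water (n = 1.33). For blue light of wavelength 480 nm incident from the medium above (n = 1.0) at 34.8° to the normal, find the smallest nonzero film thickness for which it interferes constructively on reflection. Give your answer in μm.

0.0865 μm

At the upper boundary (n = 1.0 to n = 1.5) the reflected ray undergoes a half-wave phase shift.
Ray reflecting at the bottom interface goes from n = 1.5 toward n = 1.33: no phase shift.
Exactly one π shift → a net half-wave offset.
So the condition for constructive reflection is 2 n t cos θ_r = (m + ½) λ.
Snell's law: 1.0 sin 34.8° = 1.5 sin θ_r → sin θ_r = 0.380, cos θ_r = 0.925.
Minimum at m = 0: t = λ / (4 n cos θ_r) = 480 / (4 × 1.5 × 0.925) = 86.5 nm.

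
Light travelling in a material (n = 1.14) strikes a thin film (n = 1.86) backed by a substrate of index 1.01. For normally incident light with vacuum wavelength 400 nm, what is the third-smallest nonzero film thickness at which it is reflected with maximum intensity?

At the upper boundary (n = 1.14 to n = 1.86) the reflected ray undergoes a half-wave phase shift.
Bottom surface (1.86 → 1.01): reflection off a lower-index medium gives no phase shift.
Exactly one π shift → a net half-wave offset.
For maximum reflection here: 2 n t = (m + ½) λ.
The third-smallest nonzero thickness corresponds to m = 2: t = (m + ½) λ / (2 n) = 2.50 × 400 / (2 × 1.86) = 269 nm.

269 nm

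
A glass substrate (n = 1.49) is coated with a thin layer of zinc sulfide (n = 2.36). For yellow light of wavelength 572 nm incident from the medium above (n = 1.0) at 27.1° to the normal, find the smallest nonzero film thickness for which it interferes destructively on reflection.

At the upper boundary (n = 1.0 to n = 2.36) the reflected ray undergoes a half-wave phase shift.
Bottom surface (2.36 → 1.49): reflection off a lower-index medium gives no phase shift.
Exactly one π shift → a net half-wave offset.
So the condition for destructive reflection is 2 n t cos θ_r = m λ.
Snell's law: 1.0 sin 27.1° = 2.36 sin θ_r → sin θ_r = 0.193, cos θ_r = 0.981.
Minimum nonzero at m = 1: t = λ / (2 n cos θ_r) = 572 / (2 × 2.36 × 0.981) = 124 nm.

124 nm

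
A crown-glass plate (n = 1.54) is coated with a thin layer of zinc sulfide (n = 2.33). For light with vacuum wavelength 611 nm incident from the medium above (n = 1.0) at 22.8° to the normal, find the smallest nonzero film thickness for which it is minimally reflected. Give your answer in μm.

0.133 μm

Ray reflecting at the top interface goes from n = 1.0 toward n = 2.33: a half-wave phase shift.
Bottom surface (2.33 → 1.54): reflection off a lower-index medium gives no phase shift.
The two reflections differ by half a wavelength.
For weak reflection here: 2 n t cos θ_r = m λ.
Snell's law: 1.0 sin 22.8° = 2.33 sin θ_r → sin θ_r = 0.166, cos θ_r = 0.986.
Minimum nonzero at m = 1: t = λ / (2 n cos θ_r) = 611 / (2 × 2.33 × 0.986) = 133 nm.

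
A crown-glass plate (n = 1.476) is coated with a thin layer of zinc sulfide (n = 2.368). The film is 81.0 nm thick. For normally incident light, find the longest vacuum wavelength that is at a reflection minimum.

384 nm

At the upper boundary (n = 1.0 to n = 2.368) the reflected ray undergoes a half-wave phase shift.
Bottom surface (2.368 → 1.476): reflection off a lower-index medium gives no phase shift.
The two reflections differ by half a wavelength.
So the condition for destructive reflection is 2 n t = m λ.
λ = 2 n t / m. The longest wavelength is m = 1: λ = 2 × 2.368 × 81.0 / 1.00 = 384 nm.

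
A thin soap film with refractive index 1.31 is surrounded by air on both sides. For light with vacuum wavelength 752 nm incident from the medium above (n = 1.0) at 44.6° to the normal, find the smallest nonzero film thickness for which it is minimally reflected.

Top surface (1.0 → 1.31): reflection off a higher-index medium gives a half-wave phase shift.
Bottom surface (1.31 → 1.0): reflection off a lower-index medium gives no phase shift.
Exactly one π shift → a net half-wave offset.
With one net inversion, destructive interference in reflection requires 2 n t cos θ_r = m λ.
Snell's law: 1.0 sin 44.6° = 1.31 sin θ_r → sin θ_r = 0.536, cos θ_r = 0.844.
Minimum nonzero at m = 1: t = λ / (2 n cos θ_r) = 752 / (2 × 1.31 × 0.844) = 340 nm.

340 nm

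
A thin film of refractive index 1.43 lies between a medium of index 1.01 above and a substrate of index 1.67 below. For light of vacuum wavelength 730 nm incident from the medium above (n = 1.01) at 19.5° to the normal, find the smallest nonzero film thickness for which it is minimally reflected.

131 nm

At the upper boundary (n = 1.01 to n = 1.43) the reflected ray undergoes a half-wave phase shift.
Ray reflecting at the bottom interface goes from n = 1.43 toward n = 1.67: a half-wave phase shift.
The two reflections carry the same phase change, so no net offset.
For weak reflection here: 2 n t cos θ_r = (m + ½) λ.
Snell's law: 1.01 sin 19.5° = 1.43 sin θ_r → sin θ_r = 0.236, cos θ_r = 0.972.
Minimum at m = 0: t = λ / (4 n cos θ_r) = 730 / (4 × 1.43 × 0.972) = 131 nm.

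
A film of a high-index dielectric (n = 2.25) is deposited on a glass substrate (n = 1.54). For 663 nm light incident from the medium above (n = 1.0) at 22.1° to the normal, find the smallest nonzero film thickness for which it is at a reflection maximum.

74.7 nm

Top surface (1.0 → 2.25): reflection off a higher-index medium gives a half-wave phase shift.
At the lower boundary (n = 2.25 to n = 1.54) the reflected ray undergoes no phase shift.
Exactly one π shift → a net half-wave offset.
For strong reflection here: 2 n t cos θ_r = (m + ½) λ.
Snell's law: 1.0 sin 22.1° = 2.25 sin θ_r → sin θ_r = 0.167, cos θ_r = 0.986.
Minimum at m = 0: t = λ / (4 n cos θ_r) = 663 / (4 × 2.25 × 0.986) = 74.7 nm.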